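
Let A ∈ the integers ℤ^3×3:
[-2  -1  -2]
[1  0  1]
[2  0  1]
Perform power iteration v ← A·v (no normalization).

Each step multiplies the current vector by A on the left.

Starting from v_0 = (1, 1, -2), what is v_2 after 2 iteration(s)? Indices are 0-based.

v_0 = (1, 1, -2).
v_1 = A·v_0 = (1, -1, 0).
v_2 = A·v_1 = (-1, 1, 2).

v_2 = (-1, 1, 2)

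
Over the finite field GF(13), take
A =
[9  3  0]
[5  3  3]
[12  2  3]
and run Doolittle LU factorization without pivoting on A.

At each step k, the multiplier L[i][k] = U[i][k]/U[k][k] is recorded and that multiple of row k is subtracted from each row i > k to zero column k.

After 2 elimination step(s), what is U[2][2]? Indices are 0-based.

U[2][2] = 1

[col 0] pivot 9
  R1 -= 2*R0 → (0, 10, 3)  (L[1][0] := 2)
  R2 -= 10*R0 → (0, 11, 3)  (L[2][0] := 10)
[col 1] pivot 10
  R2 -= 5*R1 → (0, 0, 1)  (L[2][1] := 5)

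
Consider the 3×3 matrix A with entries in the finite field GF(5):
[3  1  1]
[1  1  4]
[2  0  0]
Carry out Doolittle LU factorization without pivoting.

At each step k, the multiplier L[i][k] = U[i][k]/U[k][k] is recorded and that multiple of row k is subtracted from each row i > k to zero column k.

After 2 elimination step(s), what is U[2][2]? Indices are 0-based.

Step 1: pivot at (0,0) is 3.
  row1 ← row1 − (2)·row0  ⇒  L[1][0]=2, U row1=(0, 4, 2)
  row2 ← row2 − (4)·row0  ⇒  L[2][0]=4, U row2=(0, 1, 1)
Step 2: pivot at (1,1) is 4.
  row2 ← row2 − (4)·row1  ⇒  L[2][1]=4, U row2=(0, 0, 3)

U[2][2] = 3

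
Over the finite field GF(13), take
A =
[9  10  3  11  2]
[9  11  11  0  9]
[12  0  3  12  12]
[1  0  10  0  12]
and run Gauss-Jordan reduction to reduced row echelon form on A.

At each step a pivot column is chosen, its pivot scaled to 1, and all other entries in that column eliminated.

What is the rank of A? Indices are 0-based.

step 1: normalize row 0 (÷9) = (1, 4, 9, 7, 6)
  row 1: subtract 9×row0 = (0, 1, 8, 2, 7)
  row 2: subtract 12×row0 = (0, 4, 12, 6, 5)
  row 3: subtract 1×row0 = (0, 9, 1, 6, 6)
step 2: normalize row 1 (÷1) = (0, 1, 8, 2, 7)
  row 0: subtract 4×row1 = (1, 0, 3, 12, 4)
  row 2: subtract 4×row1 = (0, 0, 6, 11, 3)
  row 3: subtract 9×row1 = (0, 0, 7, 1, 8)
step 3: normalize row 2 (÷6) = (0, 0, 1, 4, 7)
  row 0: subtract 3×row2 = (1, 0, 0, 0, 9)
  row 1: subtract 8×row2 = (0, 1, 0, 9, 3)
  row 3: subtract 7×row2 = (0, 0, 0, 12, 11)
step 4: normalize row 3 (÷12) = (0, 0, 0, 1, 2)
  row 1: subtract 9×row3 = (0, 1, 0, 0, 11)
  row 2: subtract 4×row3 = (0, 0, 1, 0, 12)

rank = 4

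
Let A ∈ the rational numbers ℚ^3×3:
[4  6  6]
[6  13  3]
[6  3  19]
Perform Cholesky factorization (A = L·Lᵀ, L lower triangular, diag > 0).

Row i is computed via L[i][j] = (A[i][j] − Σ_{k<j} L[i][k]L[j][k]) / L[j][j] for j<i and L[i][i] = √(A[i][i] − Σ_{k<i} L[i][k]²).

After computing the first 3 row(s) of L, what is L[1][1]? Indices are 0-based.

Step 1: L[0][0] = √(4) = 2.
  L[1][0] = (6) / L[0][0] = 3.
Step 2: L[1][1] = √(4) = 2.
  L[2][0] = (6) / L[0][0] = 3.
  L[2][1] = (-6) / L[1][1] = -3.
Step 3: L[2][2] = √(1) = 1.

L[1][1] = 2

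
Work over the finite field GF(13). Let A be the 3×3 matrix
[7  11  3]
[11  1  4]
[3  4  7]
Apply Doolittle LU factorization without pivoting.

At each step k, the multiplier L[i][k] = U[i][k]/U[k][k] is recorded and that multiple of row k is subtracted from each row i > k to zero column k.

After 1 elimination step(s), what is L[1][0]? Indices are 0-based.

k=0: U[0][0]=7
  eliminate (1,0): mult=9, new row 1: (0, 6, 3); set L[1][0]=9
  eliminate (2,0): mult=6, new row 2: (0, 3, 2); set L[2][0]=6

L[1][0] = 9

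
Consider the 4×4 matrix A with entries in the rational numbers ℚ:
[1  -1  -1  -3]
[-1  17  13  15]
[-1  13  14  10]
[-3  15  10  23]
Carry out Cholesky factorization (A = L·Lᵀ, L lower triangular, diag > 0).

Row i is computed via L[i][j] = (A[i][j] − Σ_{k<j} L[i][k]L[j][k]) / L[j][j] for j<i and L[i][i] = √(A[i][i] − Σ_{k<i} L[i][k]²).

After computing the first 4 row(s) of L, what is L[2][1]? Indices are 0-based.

Step 1: L[0][0] = √(1) = 1.
  L[1][0] = (-1) / L[0][0] = -1.
Step 2: L[1][1] = √(16) = 4.
  L[2][0] = (-1) / L[0][0] = -1.
  L[2][1] = (12) / L[1][1] = 3.
Step 3: L[2][2] = √(4) = 2.
  L[3][0] = (-3) / L[0][0] = -3.
  L[3][1] = (12) / L[1][1] = 3.
  L[3][2] = (-2) / L[2][2] = -1.
Step 4: L[3][3] = √(4) = 2.

L[2][1] = 3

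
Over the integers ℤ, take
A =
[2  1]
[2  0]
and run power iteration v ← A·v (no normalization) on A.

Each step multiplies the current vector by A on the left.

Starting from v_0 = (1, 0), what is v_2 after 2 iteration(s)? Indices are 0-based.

v_0 = (1, 0).
v_1 = A·v_0 = (2, 2).
v_2 = A·v_1 = (6, 4).

v_2 = (6, 4)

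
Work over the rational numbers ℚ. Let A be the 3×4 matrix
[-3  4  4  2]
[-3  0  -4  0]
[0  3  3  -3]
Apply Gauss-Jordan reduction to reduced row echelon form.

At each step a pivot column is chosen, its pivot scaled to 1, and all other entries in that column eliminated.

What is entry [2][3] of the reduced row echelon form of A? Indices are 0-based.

M[2][3] = 3/2

[1] R0 /= -3  ⇒  (1, -4/3, -4/3, -2/3)
     R1 -= -3·R0  ⇒  (0, -4, -8, -2)
[2] R1 /= -4  ⇒  (0, 1, 2, 1/2)
     R0 -= -4/3·R1  ⇒  (1, 0, 4/3, 0)
     R2 -= 3·R1  ⇒  (0, 0, -3, -9/2)
[3] R2 /= -3  ⇒  (0, 0, 1, 3/2)
     R0 -= 4/3·R2  ⇒  (1, 0, 0, -2)
     R1 -= 2·R2  ⇒  (0, 1, 0, -5/2)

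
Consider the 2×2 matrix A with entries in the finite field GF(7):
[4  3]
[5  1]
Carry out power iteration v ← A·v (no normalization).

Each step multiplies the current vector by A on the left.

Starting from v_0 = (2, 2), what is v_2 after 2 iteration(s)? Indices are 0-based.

v_2 = (1, 5)

v_0 = (2, 2).
v_1 = A·v_0 = (0, 5).
v_2 = A·v_1 = (1, 5).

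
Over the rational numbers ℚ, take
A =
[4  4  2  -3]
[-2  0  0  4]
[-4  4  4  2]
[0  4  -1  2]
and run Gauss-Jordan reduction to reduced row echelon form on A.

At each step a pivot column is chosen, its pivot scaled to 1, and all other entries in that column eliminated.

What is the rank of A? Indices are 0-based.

step 1: normalize row 0 (÷4) = (1, 1, 1/2, -3/4)
  row 1: subtract -2×row0 = (0, 2, 1, 5/2)
  row 2: subtract -4×row0 = (0, 8, 6, -1)
step 2: normalize row 1 (÷2) = (0, 1, 1/2, 5/4)
  row 0: subtract 1×row1 = (1, 0, 0, -2)
  row 2: subtract 8×row1 = (0, 0, 2, -11)
  row 3: subtract 4×row1 = (0, 0, -3, -3)
step 3: normalize row 2 (÷2) = (0, 0, 1, -11/2)
  row 1: subtract 1/2×row2 = (0, 1, 0, 4)
  row 3: subtract -3×row2 = (0, 0, 0, -39/2)
step 4: normalize row 3 (÷-39/2) = (0, 0, 0, 1)
  row 0: subtract -2×row3 = (1, 0, 0, 0)
  row 1: subtract 4×row3 = (0, 1, 0, 0)
  row 2: subtract -11/2×row3 = (0, 0, 1, 0)

rank = 4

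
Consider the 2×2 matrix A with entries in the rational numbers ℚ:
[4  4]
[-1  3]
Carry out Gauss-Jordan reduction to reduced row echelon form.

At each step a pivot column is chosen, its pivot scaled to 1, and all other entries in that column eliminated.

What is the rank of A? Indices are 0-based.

rank = 2

pivot(0,0)=4: scale R0 → (1, 1)
  clear (1,0): R1 −= (-1)R0 → (0, 4)
pivot(1,1)=4: scale R1 → (0, 1)
  clear (0,1): R0 −= (1)R1 → (1, 0)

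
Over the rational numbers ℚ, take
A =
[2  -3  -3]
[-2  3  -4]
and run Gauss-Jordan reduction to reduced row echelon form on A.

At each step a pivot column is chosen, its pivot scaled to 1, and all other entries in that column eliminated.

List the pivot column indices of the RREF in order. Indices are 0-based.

step 1: normalize row 0 (÷2) = (1, -3/2, -3/2)
  row 1: subtract -2×row0 = (0, 0, -7)
skip col 1 (zero from row 1)
step 2: normalize row 1 (÷-7) = (0, 0, 1)
  row 0: subtract -3/2×row1 = (1, -3/2, 0)

pivot columns: 0, 2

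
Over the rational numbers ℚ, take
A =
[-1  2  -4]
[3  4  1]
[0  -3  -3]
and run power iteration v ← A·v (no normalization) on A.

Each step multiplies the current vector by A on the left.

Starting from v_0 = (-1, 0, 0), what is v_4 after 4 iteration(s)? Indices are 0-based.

v_0 = (-1, 0, 0).
v_1 = A·v_0 = (1, -3, 0).
v_2 = A·v_1 = (-7, -9, 9).
v_3 = A·v_2 = (-47, -48, 0).
v_4 = A·v_3 = (-49, -333, 144).

v_4 = (-49, -333, 144)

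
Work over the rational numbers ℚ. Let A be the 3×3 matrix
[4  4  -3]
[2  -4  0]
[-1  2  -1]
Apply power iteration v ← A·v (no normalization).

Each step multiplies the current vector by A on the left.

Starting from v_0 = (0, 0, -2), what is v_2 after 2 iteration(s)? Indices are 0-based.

v_2 = (18, 12, -8)

v_0 = (0, 0, -2).
v_1 = A·v_0 = (6, 0, 2).
v_2 = A·v_1 = (18, 12, -8).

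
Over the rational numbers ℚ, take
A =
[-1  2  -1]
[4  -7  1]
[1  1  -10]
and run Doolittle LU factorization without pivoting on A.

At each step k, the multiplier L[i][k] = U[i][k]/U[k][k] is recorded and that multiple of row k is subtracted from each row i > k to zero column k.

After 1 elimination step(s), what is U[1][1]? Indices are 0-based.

[col 0] pivot -1
  R1 -= -4*R0 → (0, 1, -3)  (L[1][0] := -4)
  R2 -= -1*R0 → (0, 3, -11)  (L[2][0] := -1)

U[1][1] = 1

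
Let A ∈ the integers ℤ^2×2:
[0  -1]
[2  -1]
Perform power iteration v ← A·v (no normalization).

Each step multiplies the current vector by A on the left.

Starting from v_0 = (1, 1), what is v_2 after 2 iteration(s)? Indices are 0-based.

v_2 = (-1, -3)

v_0 = (1, 1).
v_1 = A·v_0 = (-1, 1).
v_2 = A·v_1 = (-1, -3).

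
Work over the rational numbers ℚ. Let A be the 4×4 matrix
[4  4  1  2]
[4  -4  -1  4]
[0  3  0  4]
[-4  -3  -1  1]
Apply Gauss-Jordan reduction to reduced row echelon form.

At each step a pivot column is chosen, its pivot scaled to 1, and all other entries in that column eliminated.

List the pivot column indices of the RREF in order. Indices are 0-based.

pivot columns: 0, 1, 2, 3

pivot(0,0)=4: scale R0 → (1, 1, 1/4, 1/2)
  clear (1,0): R1 −= (4)R0 → (0, -8, -2, 2)
  clear (3,0): R3 −= (-4)R0 → (0, 1, 0, 3)
pivot(1,1)=-8: scale R1 → (0, 1, 1/4, -1/4)
  clear (0,1): R0 −= (1)R1 → (1, 0, 0, 3/4)
  clear (2,1): R2 −= (3)R1 → (0, 0, -3/4, 19/4)
  clear (3,1): R3 −= (1)R1 → (0, 0, -1/4, 13/4)
pivot(2,2)=-3/4: scale R2 → (0, 0, 1, -19/3)
  clear (1,2): R1 −= (1/4)R2 → (0, 1, 0, 4/3)
  clear (3,2): R3 −= (-1/4)R2 → (0, 0, 0, 5/3)
pivot(3,3)=5/3: scale R3 → (0, 0, 0, 1)
  clear (0,3): R0 −= (3/4)R3 → (1, 0, 0, 0)
  clear (1,3): R1 −= (4/3)R3 → (0, 1, 0, 0)
  clear (2,3): R2 −= (-19/3)R3 → (0, 0, 1, 0)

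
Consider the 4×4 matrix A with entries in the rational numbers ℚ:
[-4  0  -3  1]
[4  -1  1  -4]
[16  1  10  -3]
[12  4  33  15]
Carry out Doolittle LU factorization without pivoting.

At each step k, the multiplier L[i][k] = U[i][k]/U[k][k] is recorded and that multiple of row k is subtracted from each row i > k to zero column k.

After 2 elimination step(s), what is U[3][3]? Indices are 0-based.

U[3][3] = 6

Step 1: pivot at (0,0) is -4.
  row1 ← row1 − (-1)·row0  ⇒  L[1][0]=-1, U row1=(0, -1, -2, -3)
  row2 ← row2 − (-4)·row0  ⇒  L[2][0]=-4, U row2=(0, 1, -2, 1)
  row3 ← row3 − (-3)·row0  ⇒  L[3][0]=-3, U row3=(0, 4, 24, 18)
Step 2: pivot at (1,1) is -1.
  row2 ← row2 − (-1)·row1  ⇒  L[2][1]=-1, U row2=(0, 0, -4, -2)
  row3 ← row3 − (-4)·row1  ⇒  L[3][1]=-4, U row3=(0, 0, 16, 6)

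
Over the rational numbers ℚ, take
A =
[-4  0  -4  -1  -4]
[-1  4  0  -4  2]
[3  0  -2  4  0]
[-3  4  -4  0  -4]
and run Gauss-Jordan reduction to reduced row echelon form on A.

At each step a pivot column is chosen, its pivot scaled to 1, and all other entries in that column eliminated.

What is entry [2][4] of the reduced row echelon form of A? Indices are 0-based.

M[2][4] = 1/32

[1] R0 /= -4  ⇒  (1, 0, 1, 1/4, 1)
     R1 -= -1·R0  ⇒  (0, 4, 1, -15/4, 3)
     R2 -= 3·R0  ⇒  (0, 0, -5, 13/4, -3)
     R3 -= -3·R0  ⇒  (0, 4, -1, 3/4, -1)
[2] R1 /= 4  ⇒  (0, 1, 1/4, -15/16, 3/4)
     R3 -= 4·R1  ⇒  (0, 0, -2, 9/2, -4)
[3] R2 /= -5  ⇒  (0, 0, 1, -13/20, 3/5)
     R0 -= 1·R2  ⇒  (1, 0, 0, 9/10, 2/5)
     R1 -= 1/4·R2  ⇒  (0, 1, 0, -31/40, 3/5)
     R3 -= -2·R2  ⇒  (0, 0, 0, 16/5, -14/5)
[4] R3 /= 16/5  ⇒  (0, 0, 0, 1, -7/8)
     R0 -= 9/10·R3  ⇒  (1, 0, 0, 0, 19/16)
     R1 -= -31/40·R3  ⇒  (0, 1, 0, 0, -5/64)
     R2 -= -13/20·R3  ⇒  (0, 0, 1, 0, 1/32)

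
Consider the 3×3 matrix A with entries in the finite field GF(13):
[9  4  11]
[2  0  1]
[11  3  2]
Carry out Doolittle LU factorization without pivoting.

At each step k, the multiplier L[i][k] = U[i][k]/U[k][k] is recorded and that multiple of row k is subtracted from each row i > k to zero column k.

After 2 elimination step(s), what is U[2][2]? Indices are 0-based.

U[2][2] = 3

k=0: U[0][0]=9
  eliminate (1,0): mult=6, new row 1: (0, 2, 0); set L[1][0]=6
  eliminate (2,0): mult=7, new row 2: (0, 1, 3); set L[2][0]=7
k=1: U[1][1]=2
  eliminate (2,1): mult=7, new row 2: (0, 0, 3); set L[2][1]=7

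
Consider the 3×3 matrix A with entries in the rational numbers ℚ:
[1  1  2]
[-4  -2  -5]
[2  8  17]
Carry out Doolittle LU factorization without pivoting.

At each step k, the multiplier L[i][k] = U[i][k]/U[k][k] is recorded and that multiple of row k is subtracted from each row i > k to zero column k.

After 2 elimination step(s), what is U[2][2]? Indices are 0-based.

k=0: U[0][0]=1
  eliminate (1,0): mult=-4, new row 1: (0, 2, 3); set L[1][0]=-4
  eliminate (2,0): mult=2, new row 2: (0, 6, 13); set L[2][0]=2
k=1: U[1][1]=2
  eliminate (2,1): mult=3, new row 2: (0, 0, 4); set L[2][1]=3

U[2][2] = 4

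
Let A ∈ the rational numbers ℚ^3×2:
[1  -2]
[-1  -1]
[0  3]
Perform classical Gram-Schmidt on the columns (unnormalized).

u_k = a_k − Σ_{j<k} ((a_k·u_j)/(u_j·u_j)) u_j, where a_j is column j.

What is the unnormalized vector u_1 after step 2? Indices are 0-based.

u_1 = (-3/2, -3/2, 3)

Step 1: u_0 = a_0 = (1, -1, 0).
Step 2: u_1 = a_1 − (-1/2)·u_0 = (-3/2, -3/2, 3).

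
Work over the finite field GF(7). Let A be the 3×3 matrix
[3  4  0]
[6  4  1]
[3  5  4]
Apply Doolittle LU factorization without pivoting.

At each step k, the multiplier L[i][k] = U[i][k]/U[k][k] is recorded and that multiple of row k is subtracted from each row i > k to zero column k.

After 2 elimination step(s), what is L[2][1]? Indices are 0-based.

L[2][1] = 5

[col 0] pivot 3
  R1 -= 2*R0 → (0, 3, 1)  (L[1][0] := 2)
  R2 -= 1*R0 → (0, 1, 4)  (L[2][0] := 1)
[col 1] pivot 3
  R2 -= 5*R1 → (0, 0, 6)  (L[2][1] := 5)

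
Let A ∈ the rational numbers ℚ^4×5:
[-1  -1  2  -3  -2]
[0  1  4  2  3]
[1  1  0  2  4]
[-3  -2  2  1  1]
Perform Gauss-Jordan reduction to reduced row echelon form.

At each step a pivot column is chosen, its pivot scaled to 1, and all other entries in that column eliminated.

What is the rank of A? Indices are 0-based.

[1] R0 /= -1  ⇒  (1, 1, -2, 3, 2)
     R2 -= 1·R0  ⇒  (0, 0, 2, -1, 2)
     R3 -= -3·R0  ⇒  (0, 1, -4, 10, 7)
[2] R1 /= 1  ⇒  (0, 1, 4, 2, 3)
     R0 -= 1·R1  ⇒  (1, 0, -6, 1, -1)
     R3 -= 1·R1  ⇒  (0, 0, -8, 8, 4)
[3] R2 /= 2  ⇒  (0, 0, 1, -1/2, 1)
     R0 -= -6·R2  ⇒  (1, 0, 0, -2, 5)
     R1 -= 4·R2  ⇒  (0, 1, 0, 4, -1)
     R3 -= -8·R2  ⇒  (0, 0, 0, 4, 12)
[4] R3 /= 4  ⇒  (0, 0, 0, 1, 3)
     R0 -= -2·R3  ⇒  (1, 0, 0, 0, 11)
     R1 -= 4·R3  ⇒  (0, 1, 0, 0, -13)
     R2 -= -1/2·R3  ⇒  (0, 0, 1, 0, 5/2)

rank = 4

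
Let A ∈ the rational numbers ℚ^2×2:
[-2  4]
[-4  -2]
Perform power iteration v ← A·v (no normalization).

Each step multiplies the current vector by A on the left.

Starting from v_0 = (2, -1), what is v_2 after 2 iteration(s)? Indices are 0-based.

v_2 = (-8, 44)

v_0 = (2, -1).
v_1 = A·v_0 = (-8, -6).
v_2 = A·v_1 = (-8, 44).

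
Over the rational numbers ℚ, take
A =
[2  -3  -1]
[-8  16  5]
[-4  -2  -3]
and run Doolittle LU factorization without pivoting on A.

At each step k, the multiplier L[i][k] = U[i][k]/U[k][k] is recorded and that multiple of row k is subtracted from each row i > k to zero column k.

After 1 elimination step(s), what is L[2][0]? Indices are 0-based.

Step 1: pivot at (0,0) is 2.
  row1 ← row1 − (-4)·row0  ⇒  L[1][0]=-4, U row1=(0, 4, 1)
  row2 ← row2 − (-2)·row0  ⇒  L[2][0]=-2, U row2=(0, -8, -5)

L[2][0] = -2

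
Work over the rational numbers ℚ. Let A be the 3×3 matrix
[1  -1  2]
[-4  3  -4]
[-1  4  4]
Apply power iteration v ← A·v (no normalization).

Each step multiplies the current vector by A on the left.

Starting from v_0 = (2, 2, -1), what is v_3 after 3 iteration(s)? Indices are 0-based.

v_0 = (2, 2, -1).
v_1 = A·v_0 = (-2, 2, 2).
v_2 = A·v_1 = (0, 6, 18).
v_3 = A·v_2 = (30, -54, 96).

v_3 = (30, -54, 96)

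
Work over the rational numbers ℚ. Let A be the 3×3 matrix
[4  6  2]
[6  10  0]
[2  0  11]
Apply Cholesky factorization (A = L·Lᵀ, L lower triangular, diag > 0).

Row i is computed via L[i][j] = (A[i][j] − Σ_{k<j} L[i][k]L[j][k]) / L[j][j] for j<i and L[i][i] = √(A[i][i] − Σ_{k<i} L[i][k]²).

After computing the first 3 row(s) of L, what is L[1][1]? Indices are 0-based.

Step 1: L[0][0] = √(4) = 2.
  L[1][0] = (6) / L[0][0] = 3.
Step 2: L[1][1] = √(1) = 1.
  L[2][0] = (2) / L[0][0] = 1.
  L[2][1] = (-3) / L[1][1] = -3.
Step 3: L[2][2] = √(1) = 1.

L[1][1] = 1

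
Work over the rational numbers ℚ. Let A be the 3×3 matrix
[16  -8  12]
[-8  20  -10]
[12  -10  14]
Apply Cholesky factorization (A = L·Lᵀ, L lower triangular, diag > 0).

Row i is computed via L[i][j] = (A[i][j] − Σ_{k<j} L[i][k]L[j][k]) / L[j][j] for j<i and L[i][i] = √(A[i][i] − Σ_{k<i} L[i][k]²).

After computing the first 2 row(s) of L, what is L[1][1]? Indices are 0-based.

Step 1: L[0][0] = √(16) = 4.
  L[1][0] = (-8) / L[0][0] = -2.
Step 2: L[1][1] = √(16) = 4.

L[1][1] = 4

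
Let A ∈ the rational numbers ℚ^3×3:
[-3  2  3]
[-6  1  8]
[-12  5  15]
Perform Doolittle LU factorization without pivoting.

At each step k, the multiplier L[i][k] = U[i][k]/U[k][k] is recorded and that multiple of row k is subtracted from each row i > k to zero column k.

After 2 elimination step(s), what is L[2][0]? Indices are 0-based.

k=0: U[0][0]=-3
  eliminate (1,0): mult=2, new row 1: (0, -3, 2); set L[1][0]=2
  eliminate (2,0): mult=4, new row 2: (0, -3, 3); set L[2][0]=4
k=1: U[1][1]=-3
  eliminate (2,1): mult=1, new row 2: (0, 0, 1); set L[2][1]=1

L[2][0] = 4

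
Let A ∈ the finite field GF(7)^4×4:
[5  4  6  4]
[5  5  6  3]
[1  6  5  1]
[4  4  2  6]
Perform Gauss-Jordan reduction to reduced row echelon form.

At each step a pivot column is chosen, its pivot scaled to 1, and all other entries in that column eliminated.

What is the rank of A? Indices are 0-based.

pivot(0,0)=5: scale R0 → (1, 5, 4, 5)
  clear (1,0): R1 −= (5)R0 → (0, 1, 0, 6)
  clear (2,0): R2 −= (1)R0 → (0, 1, 1, 3)
  clear (3,0): R3 −= (4)R0 → (0, 5, 0, 0)
pivot(1,1)=1: scale R1 → (0, 1, 0, 6)
  clear (0,1): R0 −= (5)R1 → (1, 0, 4, 3)
  clear (2,1): R2 −= (1)R1 → (0, 0, 1, 4)
  clear (3,1): R3 −= (5)R1 → (0, 0, 0, 5)
pivot(2,2)=1: scale R2 → (0, 0, 1, 4)
  clear (0,2): R0 −= (4)R2 → (1, 0, 0, 1)
pivot(3,3)=5: scale R3 → (0, 0, 0, 1)
  clear (0,3): R0 −= (1)R3 → (1, 0, 0, 0)
  clear (1,3): R1 −= (6)R3 → (0, 1, 0, 0)
  clear (2,3): R2 −= (4)R3 → (0, 0, 1, 0)

rank = 4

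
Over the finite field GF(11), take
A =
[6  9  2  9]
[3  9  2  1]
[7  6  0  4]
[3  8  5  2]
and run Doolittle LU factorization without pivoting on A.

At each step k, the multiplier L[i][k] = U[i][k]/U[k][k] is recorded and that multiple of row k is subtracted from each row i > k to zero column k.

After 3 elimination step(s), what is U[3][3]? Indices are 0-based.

U[3][3] = 6

k=0: U[0][0]=6
  eliminate (1,0): mult=6, new row 1: (0, 10, 1, 2); set L[1][0]=6
  eliminate (2,0): mult=3, new row 2: (0, 1, 5, 10); set L[2][0]=3
  eliminate (3,0): mult=6, new row 3: (0, 9, 4, 3); set L[3][0]=6
k=1: U[1][1]=10
  eliminate (2,1): mult=10, new row 2: (0, 0, 6, 1); set L[2][1]=10
  eliminate (3,1): mult=2, new row 3: (0, 0, 2, 10); set L[3][1]=2
k=2: U[2][2]=6
  eliminate (3,2): mult=4, new row 3: (0, 0, 0, 6); set L[3][2]=4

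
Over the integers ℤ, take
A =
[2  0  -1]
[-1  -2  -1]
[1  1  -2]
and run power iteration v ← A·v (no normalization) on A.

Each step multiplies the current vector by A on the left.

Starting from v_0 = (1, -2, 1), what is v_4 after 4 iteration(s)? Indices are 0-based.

v_0 = (1, -2, 1).
v_1 = A·v_0 = (1, 2, -3).
v_2 = A·v_1 = (5, -2, 9).
v_3 = A·v_2 = (1, -10, -15).
v_4 = A·v_3 = (17, 34, 21).

v_4 = (17, 34, 21)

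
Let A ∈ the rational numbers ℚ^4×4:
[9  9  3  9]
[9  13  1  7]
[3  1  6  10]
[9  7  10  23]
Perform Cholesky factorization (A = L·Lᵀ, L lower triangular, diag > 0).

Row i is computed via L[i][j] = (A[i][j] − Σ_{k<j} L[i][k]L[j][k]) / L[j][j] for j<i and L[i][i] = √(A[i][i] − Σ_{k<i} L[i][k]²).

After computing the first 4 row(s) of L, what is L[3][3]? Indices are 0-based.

L[3][3] = 2

Step 1: L[0][0] = √(9) = 3.
  L[1][0] = (9) / L[0][0] = 3.
Step 2: L[1][1] = √(4) = 2.
  L[2][0] = (3) / L[0][0] = 1.
  L[2][1] = (-2) / L[1][1] = -1.
Step 3: L[2][2] = √(4) = 2.
  L[3][0] = (9) / L[0][0] = 3.
  L[3][1] = (-2) / L[1][1] = -1.
  L[3][2] = (6) / L[2][2] = 3.
Step 4: L[3][3] = √(4) = 2.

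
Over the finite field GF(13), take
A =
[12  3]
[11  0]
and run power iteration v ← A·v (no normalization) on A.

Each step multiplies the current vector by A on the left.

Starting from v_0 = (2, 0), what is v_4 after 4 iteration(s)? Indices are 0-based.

v_0 = (2, 0).
v_1 = A·v_0 = (11, 9).
v_2 = A·v_1 = (3, 4).
v_3 = A·v_2 = (9, 7).
v_4 = A·v_3 = (12, 8).

v_4 = (12, 8)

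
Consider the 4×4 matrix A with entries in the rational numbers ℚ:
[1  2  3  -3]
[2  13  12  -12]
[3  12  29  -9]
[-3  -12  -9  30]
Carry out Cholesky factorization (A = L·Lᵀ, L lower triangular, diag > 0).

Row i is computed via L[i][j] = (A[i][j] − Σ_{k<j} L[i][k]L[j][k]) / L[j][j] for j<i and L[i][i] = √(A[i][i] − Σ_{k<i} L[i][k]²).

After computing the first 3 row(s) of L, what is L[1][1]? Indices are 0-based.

L[1][1] = 3

Step 1: L[0][0] = √(1) = 1.
  L[1][0] = (2) / L[0][0] = 2.
Step 2: L[1][1] = √(9) = 3.
  L[2][0] = (3) / L[0][0] = 3.
  L[2][1] = (6) / L[1][1] = 2.
Step 3: L[2][2] = √(16) = 4.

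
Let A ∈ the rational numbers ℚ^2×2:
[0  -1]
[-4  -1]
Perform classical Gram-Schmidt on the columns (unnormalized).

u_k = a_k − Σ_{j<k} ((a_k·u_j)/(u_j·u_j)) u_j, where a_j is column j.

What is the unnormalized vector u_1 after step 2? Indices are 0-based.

u_1 = (-1, 0)

Step 1: u_0 = a_0 = (0, -4).
Step 2: u_1 = a_1 − (1/4)·u_0 = (-1, 0).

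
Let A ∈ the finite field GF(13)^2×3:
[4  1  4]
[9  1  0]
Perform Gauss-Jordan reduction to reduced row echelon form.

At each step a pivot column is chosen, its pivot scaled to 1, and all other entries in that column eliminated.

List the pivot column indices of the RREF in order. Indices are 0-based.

pivot columns: 0, 1

pivot(0,0)=4: scale R0 → (1, 10, 1)
  clear (1,0): R1 −= (9)R0 → (0, 2, 4)
pivot(1,1)=2: scale R1 → (0, 1, 2)
  clear (0,1): R0 −= (10)R1 → (1, 0, 7)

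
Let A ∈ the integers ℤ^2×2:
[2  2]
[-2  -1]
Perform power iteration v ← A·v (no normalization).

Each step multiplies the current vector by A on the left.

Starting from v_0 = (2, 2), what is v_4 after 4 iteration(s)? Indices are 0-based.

v_0 = (2, 2).
v_1 = A·v_0 = (8, -6).
v_2 = A·v_1 = (4, -10).
v_3 = A·v_2 = (-12, 2).
v_4 = A·v_3 = (-20, 22).

v_4 = (-20, 22)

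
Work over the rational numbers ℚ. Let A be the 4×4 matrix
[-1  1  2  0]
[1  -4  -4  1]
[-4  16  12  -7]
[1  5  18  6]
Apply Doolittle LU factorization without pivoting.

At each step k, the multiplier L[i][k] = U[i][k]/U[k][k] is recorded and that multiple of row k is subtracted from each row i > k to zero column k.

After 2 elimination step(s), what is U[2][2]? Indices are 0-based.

[col 0] pivot -1
  R1 -= -1*R0 → (0, -3, -2, 1)  (L[1][0] := -1)
  R2 -= 4*R0 → (0, 12, 4, -7)  (L[2][0] := 4)
  R3 -= -1*R0 → (0, 6, 20, 6)  (L[3][0] := -1)
[col 1] pivot -3
  R2 -= -4*R1 → (0, 0, -4, -3)  (L[2][1] := -4)
  R3 -= -2*R1 → (0, 0, 16, 8)  (L[3][1] := -2)

U[2][2] = -4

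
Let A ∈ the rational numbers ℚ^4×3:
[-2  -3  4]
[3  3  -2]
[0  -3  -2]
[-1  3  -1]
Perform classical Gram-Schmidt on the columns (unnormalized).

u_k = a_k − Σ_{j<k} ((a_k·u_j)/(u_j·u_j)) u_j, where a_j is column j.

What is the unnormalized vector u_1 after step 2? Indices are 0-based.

Step 1: u_0 = a_0 = (-2, 3, 0, -1).
Step 2: u_1 = a_1 − (6/7)·u_0 = (-9/7, 3/7, -3, 27/7).

u_1 = (-9/7, 3/7, -3, 27/7)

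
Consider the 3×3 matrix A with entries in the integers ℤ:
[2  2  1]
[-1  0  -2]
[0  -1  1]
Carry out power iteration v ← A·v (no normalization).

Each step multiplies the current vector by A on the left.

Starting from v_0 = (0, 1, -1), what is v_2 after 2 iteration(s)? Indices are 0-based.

v_0 = (0, 1, -1).
v_1 = A·v_0 = (1, 2, -2).
v_2 = A·v_1 = (4, 3, -4).

v_2 = (4, 3, -4)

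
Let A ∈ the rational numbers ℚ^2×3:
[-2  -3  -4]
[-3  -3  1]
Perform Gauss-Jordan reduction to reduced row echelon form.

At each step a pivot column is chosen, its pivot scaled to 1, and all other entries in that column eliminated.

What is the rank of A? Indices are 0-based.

[1] R0 /= -2  ⇒  (1, 3/2, 2)
     R1 -= -3·R0  ⇒  (0, 3/2, 7)
[2] R1 /= 3/2  ⇒  (0, 1, 14/3)
     R0 -= 3/2·R1  ⇒  (1, 0, -5)

rank = 2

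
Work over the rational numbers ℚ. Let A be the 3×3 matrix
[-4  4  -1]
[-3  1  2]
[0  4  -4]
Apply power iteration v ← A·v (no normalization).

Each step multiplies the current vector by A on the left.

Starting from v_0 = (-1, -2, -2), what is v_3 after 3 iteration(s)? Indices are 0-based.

v_3 = (40, -9, 60)

v_0 = (-1, -2, -2).
v_1 = A·v_0 = (-2, -3, 0).
v_2 = A·v_1 = (-4, 3, -12).
v_3 = A·v_2 = (40, -9, 60).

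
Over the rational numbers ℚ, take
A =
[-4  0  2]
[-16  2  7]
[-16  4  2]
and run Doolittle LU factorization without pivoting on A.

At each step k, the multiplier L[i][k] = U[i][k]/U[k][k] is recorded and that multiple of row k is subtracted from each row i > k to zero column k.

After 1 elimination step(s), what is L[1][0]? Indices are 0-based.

L[1][0] = 4

k=0: U[0][0]=-4
  eliminate (1,0): mult=4, new row 1: (0, 2, -1); set L[1][0]=4
  eliminate (2,0): mult=4, new row 2: (0, 4, -6); set L[2][0]=4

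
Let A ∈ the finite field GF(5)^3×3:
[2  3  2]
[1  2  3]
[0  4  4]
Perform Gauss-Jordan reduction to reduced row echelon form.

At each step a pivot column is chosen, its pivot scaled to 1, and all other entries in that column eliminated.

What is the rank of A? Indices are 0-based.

step 1: normalize row 0 (÷2) = (1, 4, 1)
  row 1: subtract 1×row0 = (0, 3, 2)
step 2: normalize row 1 (÷3) = (0, 1, 4)
  row 0: subtract 4×row1 = (1, 0, 0)
  row 2: subtract 4×row1 = (0, 0, 3)
step 3: normalize row 2 (÷3) = (0, 0, 1)
  row 1: subtract 4×row2 = (0, 1, 0)

rank = 3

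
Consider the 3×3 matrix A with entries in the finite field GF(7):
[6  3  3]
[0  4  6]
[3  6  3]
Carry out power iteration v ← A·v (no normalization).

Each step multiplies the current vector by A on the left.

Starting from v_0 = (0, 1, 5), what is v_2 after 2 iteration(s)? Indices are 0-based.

v_0 = (0, 1, 5).
v_1 = A·v_0 = (4, 6, 0).
v_2 = A·v_1 = (0, 3, 6).

v_2 = (0, 3, 6)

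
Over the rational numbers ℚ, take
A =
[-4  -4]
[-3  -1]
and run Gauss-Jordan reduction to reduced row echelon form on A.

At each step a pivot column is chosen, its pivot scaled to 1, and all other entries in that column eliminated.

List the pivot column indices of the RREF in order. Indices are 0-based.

step 1: normalize row 0 (÷-4) = (1, 1)
  row 1: subtract -3×row0 = (0, 2)
step 2: normalize row 1 (÷2) = (0, 1)
  row 0: subtract 1×row1 = (1, 0)

pivot columns: 0, 1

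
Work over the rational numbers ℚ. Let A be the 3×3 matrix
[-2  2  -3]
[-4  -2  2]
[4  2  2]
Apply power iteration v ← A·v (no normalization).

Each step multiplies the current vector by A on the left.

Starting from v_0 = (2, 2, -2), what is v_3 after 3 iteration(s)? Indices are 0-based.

v_0 = (2, 2, -2).
v_1 = A·v_0 = (6, -16, 8).
v_2 = A·v_1 = (-68, 24, 8).
v_3 = A·v_2 = (160, 240, -208).

v_3 = (160, 240, -208)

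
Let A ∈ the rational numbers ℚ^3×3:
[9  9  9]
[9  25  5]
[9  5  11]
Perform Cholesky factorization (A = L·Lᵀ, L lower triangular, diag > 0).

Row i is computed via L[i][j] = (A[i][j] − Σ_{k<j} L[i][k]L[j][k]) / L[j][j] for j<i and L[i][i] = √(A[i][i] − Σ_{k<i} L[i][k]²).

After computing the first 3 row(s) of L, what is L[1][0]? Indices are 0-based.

Step 1: L[0][0] = √(9) = 3.
  L[1][0] = (9) / L[0][0] = 3.
Step 2: L[1][1] = √(16) = 4.
  L[2][0] = (9) / L[0][0] = 3.
  L[2][1] = (-4) / L[1][1] = -1.
Step 3: L[2][2] = √(1) = 1.

L[1][0] = 3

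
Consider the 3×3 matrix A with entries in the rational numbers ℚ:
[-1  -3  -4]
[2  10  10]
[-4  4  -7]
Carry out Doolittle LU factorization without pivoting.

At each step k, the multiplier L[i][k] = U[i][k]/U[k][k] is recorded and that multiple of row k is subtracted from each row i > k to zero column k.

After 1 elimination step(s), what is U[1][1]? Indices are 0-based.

k=0: U[0][0]=-1
  eliminate (1,0): mult=-2, new row 1: (0, 4, 2); set L[1][0]=-2
  eliminate (2,0): mult=4, new row 2: (0, 16, 9); set L[2][0]=4

U[1][1] = 4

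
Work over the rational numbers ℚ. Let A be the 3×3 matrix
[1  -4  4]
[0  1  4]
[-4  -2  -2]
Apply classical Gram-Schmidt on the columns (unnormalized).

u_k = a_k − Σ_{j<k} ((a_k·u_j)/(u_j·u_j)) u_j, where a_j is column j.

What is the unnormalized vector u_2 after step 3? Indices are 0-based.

Step 1: u_0 = a_0 = (1, 0, -4).
Step 2: u_1 = a_1 − (4/17)·u_0 = (-72/17, 1, -18/17).
Step 3: u_2 = a_2 − (12/17)·u_0 − (-184/341)·u_1 = (344/341, 1548/341, 86/341).

u_2 = (344/341, 1548/341, 86/341)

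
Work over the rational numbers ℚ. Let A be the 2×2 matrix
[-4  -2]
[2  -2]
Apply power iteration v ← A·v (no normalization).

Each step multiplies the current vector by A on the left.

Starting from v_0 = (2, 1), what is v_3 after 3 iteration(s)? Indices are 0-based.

v_3 = (-96, 120)

v_0 = (2, 1).
v_1 = A·v_0 = (-10, 2).
v_2 = A·v_1 = (36, -24).
v_3 = A·v_2 = (-96, 120).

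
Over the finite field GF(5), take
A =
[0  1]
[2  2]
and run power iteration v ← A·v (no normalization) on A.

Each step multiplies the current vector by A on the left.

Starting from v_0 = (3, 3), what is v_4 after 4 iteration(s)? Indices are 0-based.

v_0 = (3, 3).
v_1 = A·v_0 = (3, 2).
v_2 = A·v_1 = (2, 0).
v_3 = A·v_2 = (0, 4).
v_4 = A·v_3 = (4, 3).

v_4 = (4, 3)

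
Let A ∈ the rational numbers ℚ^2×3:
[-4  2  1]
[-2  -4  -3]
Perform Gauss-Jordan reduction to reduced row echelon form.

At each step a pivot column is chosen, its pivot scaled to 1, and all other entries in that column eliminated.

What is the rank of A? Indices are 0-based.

step 1: normalize row 0 (÷-4) = (1, -1/2, -1/4)
  row 1: subtract -2×row0 = (0, -5, -7/2)
step 2: normalize row 1 (÷-5) = (0, 1, 7/10)
  row 0: subtract -1/2×row1 = (1, 0, 1/10)

rank = 2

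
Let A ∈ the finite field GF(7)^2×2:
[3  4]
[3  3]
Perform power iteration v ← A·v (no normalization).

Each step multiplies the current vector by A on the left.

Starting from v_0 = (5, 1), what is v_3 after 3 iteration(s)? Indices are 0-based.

v_3 = (5, 6)

v_0 = (5, 1).
v_1 = A·v_0 = (5, 4).
v_2 = A·v_1 = (3, 6).
v_3 = A·v_2 = (5, 6).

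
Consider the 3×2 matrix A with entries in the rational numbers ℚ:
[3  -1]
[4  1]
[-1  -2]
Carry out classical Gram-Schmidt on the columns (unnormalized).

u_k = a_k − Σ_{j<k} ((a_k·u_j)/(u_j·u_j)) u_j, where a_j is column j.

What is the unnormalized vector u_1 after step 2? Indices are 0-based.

Step 1: u_0 = a_0 = (3, 4, -1).
Step 2: u_1 = a_1 − (3/26)·u_0 = (-35/26, 7/13, -49/26).

u_1 = (-35/26, 7/13, -49/26)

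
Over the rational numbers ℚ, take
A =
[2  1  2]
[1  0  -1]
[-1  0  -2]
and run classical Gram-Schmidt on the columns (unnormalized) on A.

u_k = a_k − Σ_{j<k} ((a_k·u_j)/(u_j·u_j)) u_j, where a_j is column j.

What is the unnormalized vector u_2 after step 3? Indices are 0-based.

u_2 = (0, -3/2, -3/2)

Step 1: u_0 = a_0 = (2, 1, -1).
Step 2: u_1 = a_1 − (1/3)·u_0 = (1/3, -1/3, 1/3).
Step 3: u_2 = a_2 − (5/6)·u_0 − (1)·u_1 = (0, -3/2, -3/2).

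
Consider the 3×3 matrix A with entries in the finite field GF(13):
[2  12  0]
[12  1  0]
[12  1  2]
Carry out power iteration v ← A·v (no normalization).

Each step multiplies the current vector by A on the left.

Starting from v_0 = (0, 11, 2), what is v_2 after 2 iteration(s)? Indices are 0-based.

v_0 = (0, 11, 2).
v_1 = A·v_0 = (2, 11, 2).
v_2 = A·v_1 = (6, 9, 0).

v_2 = (6, 9, 0)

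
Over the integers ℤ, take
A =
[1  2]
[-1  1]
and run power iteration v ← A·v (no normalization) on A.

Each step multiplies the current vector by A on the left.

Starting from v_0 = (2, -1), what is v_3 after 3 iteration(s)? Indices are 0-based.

v_3 = (-12, 3)

v_0 = (2, -1).
v_1 = A·v_0 = (0, -3).
v_2 = A·v_1 = (-6, -3).
v_3 = A·v_2 = (-12, 3).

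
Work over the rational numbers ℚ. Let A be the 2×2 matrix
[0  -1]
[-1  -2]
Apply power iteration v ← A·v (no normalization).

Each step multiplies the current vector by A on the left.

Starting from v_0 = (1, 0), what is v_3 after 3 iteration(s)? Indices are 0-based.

v_3 = (-2, -5)

v_0 = (1, 0).
v_1 = A·v_0 = (0, -1).
v_2 = A·v_1 = (1, 2).
v_3 = A·v_2 = (-2, -5).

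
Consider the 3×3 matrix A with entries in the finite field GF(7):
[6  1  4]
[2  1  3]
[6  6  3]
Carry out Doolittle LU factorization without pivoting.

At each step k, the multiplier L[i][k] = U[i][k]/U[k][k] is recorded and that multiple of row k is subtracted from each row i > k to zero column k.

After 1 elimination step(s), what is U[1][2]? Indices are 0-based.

U[1][2] = 4

[col 0] pivot 6
  R1 -= 5*R0 → (0, 3, 4)  (L[1][0] := 5)
  R2 -= 1*R0 → (0, 5, 6)  (L[2][0] := 1)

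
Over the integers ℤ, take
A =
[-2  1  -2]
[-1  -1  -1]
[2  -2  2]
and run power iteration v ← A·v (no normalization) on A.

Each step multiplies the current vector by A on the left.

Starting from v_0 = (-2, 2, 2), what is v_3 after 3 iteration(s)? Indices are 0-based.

v_3 = (0, -6, -4)

v_0 = (-2, 2, 2).
v_1 = A·v_0 = (2, -2, -4).
v_2 = A·v_1 = (2, 4, 0).
v_3 = A·v_2 = (0, -6, -4).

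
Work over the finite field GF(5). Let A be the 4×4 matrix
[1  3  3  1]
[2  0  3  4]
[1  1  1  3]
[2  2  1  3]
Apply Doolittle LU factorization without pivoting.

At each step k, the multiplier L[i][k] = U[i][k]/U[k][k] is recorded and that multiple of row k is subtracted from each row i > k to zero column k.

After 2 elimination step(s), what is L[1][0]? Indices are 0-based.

L[1][0] = 2

k=0: U[0][0]=1
  eliminate (1,0): mult=2, new row 1: (0, 4, 2, 2); set L[1][0]=2
  eliminate (2,0): mult=1, new row 2: (0, 3, 3, 2); set L[2][0]=1
  eliminate (3,0): mult=2, new row 3: (0, 1, 0, 1); set L[3][0]=2
k=1: U[1][1]=4
  eliminate (2,1): mult=2, new row 2: (0, 0, 4, 3); set L[2][1]=2
  eliminate (3,1): mult=4, new row 3: (0, 0, 2, 3); set L[3][1]=4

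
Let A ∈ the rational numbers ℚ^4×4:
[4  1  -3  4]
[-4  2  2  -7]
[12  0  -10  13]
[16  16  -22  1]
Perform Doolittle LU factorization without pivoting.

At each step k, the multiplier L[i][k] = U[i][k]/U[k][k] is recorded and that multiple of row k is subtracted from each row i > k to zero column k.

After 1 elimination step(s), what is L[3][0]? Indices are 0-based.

L[3][0] = 4

Step 1: pivot at (0,0) is 4.
  row1 ← row1 − (-1)·row0  ⇒  L[1][0]=-1, U row1=(0, 3, -1, -3)
  row2 ← row2 − (3)·row0  ⇒  L[2][0]=3, U row2=(0, -3, -1, 1)
  row3 ← row3 − (4)·row0  ⇒  L[3][0]=4, U row3=(0, 12, -10, -15)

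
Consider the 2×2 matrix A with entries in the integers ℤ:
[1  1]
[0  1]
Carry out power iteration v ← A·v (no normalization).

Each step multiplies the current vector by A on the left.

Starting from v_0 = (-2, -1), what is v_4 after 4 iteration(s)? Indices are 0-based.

v_0 = (-2, -1).
v_1 = A·v_0 = (-3, -1).
v_2 = A·v_1 = (-4, -1).
v_3 = A·v_2 = (-5, -1).
v_4 = A·v_3 = (-6, -1).

v_4 = (-6, -1)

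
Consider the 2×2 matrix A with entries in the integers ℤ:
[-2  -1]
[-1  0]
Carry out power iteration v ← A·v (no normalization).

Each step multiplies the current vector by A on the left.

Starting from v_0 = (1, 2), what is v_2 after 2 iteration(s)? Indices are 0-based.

v_0 = (1, 2).
v_1 = A·v_0 = (-4, -1).
v_2 = A·v_1 = (9, 4).

v_2 = (9, 4)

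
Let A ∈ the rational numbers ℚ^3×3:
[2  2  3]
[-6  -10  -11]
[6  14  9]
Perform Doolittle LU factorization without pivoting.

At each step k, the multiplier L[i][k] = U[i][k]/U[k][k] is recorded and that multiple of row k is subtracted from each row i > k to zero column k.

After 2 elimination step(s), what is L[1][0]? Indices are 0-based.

L[1][0] = -3

[col 0] pivot 2
  R1 -= -3*R0 → (0, -4, -2)  (L[1][0] := -3)
  R2 -= 3*R0 → (0, 8, 0)  (L[2][0] := 3)
[col 1] pivot -4
  R2 -= -2*R1 → (0, 0, -4)  (L[2][1] := -2)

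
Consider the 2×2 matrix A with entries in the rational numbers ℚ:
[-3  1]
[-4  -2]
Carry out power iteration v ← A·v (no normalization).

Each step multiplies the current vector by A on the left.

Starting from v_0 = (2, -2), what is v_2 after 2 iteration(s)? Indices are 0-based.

v_0 = (2, -2).
v_1 = A·v_0 = (-8, -4).
v_2 = A·v_1 = (20, 40).

v_2 = (20, 40)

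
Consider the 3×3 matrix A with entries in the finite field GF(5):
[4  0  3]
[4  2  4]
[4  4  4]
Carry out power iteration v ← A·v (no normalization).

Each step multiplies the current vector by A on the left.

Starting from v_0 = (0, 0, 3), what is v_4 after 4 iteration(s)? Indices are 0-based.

v_0 = (0, 0, 3).
v_1 = A·v_0 = (4, 2, 2).
v_2 = A·v_1 = (2, 3, 2).
v_3 = A·v_2 = (4, 2, 3).
v_4 = A·v_3 = (0, 2, 1).

v_4 = (0, 2, 1)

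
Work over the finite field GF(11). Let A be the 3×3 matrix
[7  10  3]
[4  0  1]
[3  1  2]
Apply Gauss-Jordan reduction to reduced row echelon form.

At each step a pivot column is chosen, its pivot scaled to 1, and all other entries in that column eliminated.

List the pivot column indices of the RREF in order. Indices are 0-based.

[1] R0 /= 7  ⇒  (1, 3, 2)
     R1 -= 4·R0  ⇒  (0, 10, 4)
     R2 -= 3·R0  ⇒  (0, 3, 7)
[2] R1 /= 10  ⇒  (0, 1, 7)
     R0 -= 3·R1  ⇒  (1, 0, 3)
     R2 -= 3·R1  ⇒  (0, 0, 8)
[3] R2 /= 8  ⇒  (0, 0, 1)
     R0 -= 3·R2  ⇒  (1, 0, 0)
     R1 -= 7·R2  ⇒  (0, 1, 0)

pivot columns: 0, 1, 2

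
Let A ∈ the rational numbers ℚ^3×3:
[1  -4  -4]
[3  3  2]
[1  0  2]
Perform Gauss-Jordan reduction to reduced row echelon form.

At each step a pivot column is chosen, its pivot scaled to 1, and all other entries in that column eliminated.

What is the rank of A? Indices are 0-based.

rank = 3

pivot(0,0)=1: scale R0 → (1, -4, -4)
  clear (1,0): R1 −= (3)R0 → (0, 15, 14)
  clear (2,0): R2 −= (1)R0 → (0, 4, 6)
pivot(1,1)=15: scale R1 → (0, 1, 14/15)
  clear (0,1): R0 −= (-4)R1 → (1, 0, -4/15)
  clear (2,1): R2 −= (4)R1 → (0, 0, 34/15)
pivot(2,2)=34/15: scale R2 → (0, 0, 1)
  clear (0,2): R0 −= (-4/15)R2 → (1, 0, 0)
  clear (1,2): R1 −= (14/15)R2 → (0, 1, 0)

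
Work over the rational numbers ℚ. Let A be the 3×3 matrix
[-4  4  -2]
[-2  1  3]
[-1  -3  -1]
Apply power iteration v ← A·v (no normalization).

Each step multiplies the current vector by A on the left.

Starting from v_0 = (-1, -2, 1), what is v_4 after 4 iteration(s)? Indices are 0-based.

v_4 = (-156, -492, 186)

v_0 = (-1, -2, 1).
v_1 = A·v_0 = (-6, 3, 6).
v_2 = A·v_1 = (24, 33, -9).
v_3 = A·v_2 = (54, -42, -114).
v_4 = A·v_3 = (-156, -492, 186).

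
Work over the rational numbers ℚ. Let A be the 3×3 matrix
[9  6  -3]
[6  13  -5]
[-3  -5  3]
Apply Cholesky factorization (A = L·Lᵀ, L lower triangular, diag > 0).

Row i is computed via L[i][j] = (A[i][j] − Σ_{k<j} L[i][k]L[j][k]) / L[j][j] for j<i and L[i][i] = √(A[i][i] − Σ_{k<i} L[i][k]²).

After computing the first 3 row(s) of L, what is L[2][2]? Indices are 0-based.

Step 1: L[0][0] = √(9) = 3.
  L[1][0] = (6) / L[0][0] = 2.
Step 2: L[1][1] = √(9) = 3.
  L[2][0] = (-3) / L[0][0] = -1.
  L[2][1] = (-3) / L[1][1] = -1.
Step 3: L[2][2] = √(1) = 1.

L[2][2] = 1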